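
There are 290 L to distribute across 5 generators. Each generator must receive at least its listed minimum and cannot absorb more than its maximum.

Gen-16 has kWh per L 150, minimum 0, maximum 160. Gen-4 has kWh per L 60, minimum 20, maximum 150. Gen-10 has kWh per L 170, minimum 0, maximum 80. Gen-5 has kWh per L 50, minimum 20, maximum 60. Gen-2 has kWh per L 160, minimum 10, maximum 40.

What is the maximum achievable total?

41700

Meeting every minimum uses 0+20+0+20+10 = 50 L, leaving 240.
Highest kWh per L first: Gen-10 170 > Gen-2 160 > Gen-16 150 > Gen-4 60 > Gen-5 50.
Gen-10 takes 80 more to reach its cap of 80 ; 160 left.
Gen-2: +30 to 40 (cap) ; 130 left.
Gen-16 has room for 160 more but only 130 remain, so it gets 130.
Total = 150×130 + 60×20 + 170×80 + 50×20 + 160×40 = 41700.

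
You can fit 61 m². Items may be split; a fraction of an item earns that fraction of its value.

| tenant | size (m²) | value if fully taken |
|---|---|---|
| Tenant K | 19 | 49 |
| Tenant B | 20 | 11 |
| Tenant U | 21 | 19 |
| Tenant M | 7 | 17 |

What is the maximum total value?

Best value per unit of size first: Tenant K 49/19≈2.58, Tenant M 17/7≈2.43, Tenant U 19/21≈0.905, Tenant B 11/20≈0.55.
All 19 m² of Tenant K fit (value 49) ; 42 remain.
All 7 m² of Tenant M fit (value 17) ; 35 remain.
Take all of Tenant U (21 m², value 19) ; 14 m² left.
Fill the last 14 m² with part of Tenant B: 14/20 of it earns 7.7.
Total value = 92.7.

92.7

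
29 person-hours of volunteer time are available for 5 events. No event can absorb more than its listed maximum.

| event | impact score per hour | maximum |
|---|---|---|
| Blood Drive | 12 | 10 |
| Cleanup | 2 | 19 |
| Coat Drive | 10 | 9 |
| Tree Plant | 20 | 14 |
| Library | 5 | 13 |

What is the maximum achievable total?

Highest impact score per hour first: Tree Plant 20 > Blood Drive 12 > Coat Drive 10 > Library 5 > Cleanup 2.
Give Tree Plant 14 to hit its cap of 14 — 15 left.
Blood Drive: +10 to 10 (cap) — 5 left.
Coat Drive has room for 9 but only 5 remain, so it gets 5.
Total = 12×10 + 10×5 + 20×14 = 450.

450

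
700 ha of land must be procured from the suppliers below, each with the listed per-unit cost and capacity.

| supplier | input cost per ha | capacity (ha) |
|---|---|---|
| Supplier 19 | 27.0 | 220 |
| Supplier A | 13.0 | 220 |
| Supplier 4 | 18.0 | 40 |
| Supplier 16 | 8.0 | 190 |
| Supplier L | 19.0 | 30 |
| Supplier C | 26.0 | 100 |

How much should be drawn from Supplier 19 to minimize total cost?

120

Cheapest first:
Take 190 from Supplier 16 at 8.0 ; need 510 more.
Take 220 from Supplier A at 13.0 ; need 290 more.
Take 40 from Supplier 4 at 18.0 ; need 250 more.
Supplier L at 19.0: take all 30 ha ; 220 still needed.
Take 100 from Supplier C at 26.0 ; need 120 more.
Take 120 from Supplier 19 at 27.0 to finish.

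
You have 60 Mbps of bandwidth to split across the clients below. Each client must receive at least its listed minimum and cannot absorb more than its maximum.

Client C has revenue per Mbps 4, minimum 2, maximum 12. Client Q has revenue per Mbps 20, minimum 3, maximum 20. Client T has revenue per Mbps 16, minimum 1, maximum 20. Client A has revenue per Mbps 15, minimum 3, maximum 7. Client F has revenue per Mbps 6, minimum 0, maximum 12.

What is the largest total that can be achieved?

899

Meeting every minimum uses 2+3+1+3+0 = 9 Mbps, leaving 51.
Rank by revenue per Mbps: Client Q 20 > Client T 16 > Client A 15 > Client F 6 > Client C 4.
Client Q: +17 to 20 (cap) ; 34 left.
Client T takes 19 more to reach its cap of 20 ; 15 left.
Client A takes 4 more to reach its cap of 7 ; 11 left.
Only 11 left; Client F takes them to reach 11.
Total = 4×2 + 20×20 + 16×20 + 15×7 + 6×11 = 899.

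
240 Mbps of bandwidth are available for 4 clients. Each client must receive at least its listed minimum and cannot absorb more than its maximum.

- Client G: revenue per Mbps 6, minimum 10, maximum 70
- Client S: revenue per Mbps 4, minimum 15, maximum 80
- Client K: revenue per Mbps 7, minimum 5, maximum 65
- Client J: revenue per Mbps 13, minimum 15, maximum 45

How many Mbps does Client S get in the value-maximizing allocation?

60

Meeting every minimum uses 10+15+5+15 = 45 Mbps, leaving 195.
Order the clients by revenue per Mbps: Client J 13 > Client K 7 > Client G 6 > Client S 4.
Client J takes 30 more to reach its cap of 45 → 165 left.
Client K: +60 to 65 (cap) → 105 left.
Client G takes 60 more to reach its cap of 70 → 45 left.
Client S has room for 65 more but only 45 remain, so it gets 60.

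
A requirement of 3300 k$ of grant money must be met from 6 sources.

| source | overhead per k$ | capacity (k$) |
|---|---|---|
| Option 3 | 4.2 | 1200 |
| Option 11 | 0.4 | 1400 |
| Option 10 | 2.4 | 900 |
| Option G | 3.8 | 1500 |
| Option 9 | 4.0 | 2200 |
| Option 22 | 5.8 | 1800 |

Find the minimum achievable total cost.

Fill from the cheapest source first.
Option 11 (0.4): use full 1400 ; 1900 k$ to go.
Option 10 at 2.4: take all 900 k$ ; 1000 still needed.
Option G at 3.8: take 1000 of its 1500 ; requirement met.
Option 9, Option 3, Option 22: unused.
Cost = 1400×0.4 + 900×2.4 + 1000×3.8 = 6520.

6520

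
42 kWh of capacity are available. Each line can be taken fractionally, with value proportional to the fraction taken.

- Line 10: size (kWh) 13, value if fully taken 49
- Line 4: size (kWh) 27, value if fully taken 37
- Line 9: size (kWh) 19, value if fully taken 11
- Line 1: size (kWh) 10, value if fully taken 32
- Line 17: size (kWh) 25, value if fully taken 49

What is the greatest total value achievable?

Sort by value density: Line 10 49/13≈3.77, Line 1 32/10≈3.2, Line 17 49/25≈1.96, Line 4 37/27≈1.37, Line 9 11/19≈0.579.
Take all of Line 10 (13 kWh, value 49) — 29 kWh left.
Take all of Line 1 (10 kWh, value 32) — 19 kWh left.
Only 19 kWh remain; take 19/25 of Line 17 for value 49×19/25 = 37.24.
Total value = 118.24.

118.24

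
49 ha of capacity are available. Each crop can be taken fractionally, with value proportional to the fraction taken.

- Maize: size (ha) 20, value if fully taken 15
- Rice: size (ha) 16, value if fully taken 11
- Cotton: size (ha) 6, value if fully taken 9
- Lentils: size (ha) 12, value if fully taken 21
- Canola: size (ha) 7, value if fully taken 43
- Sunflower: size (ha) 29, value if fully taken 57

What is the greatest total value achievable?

122.5

Sort by value density: Canola 43/7≈6.14, Sunflower 57/29≈1.97, Lentils 21/12≈1.75, Cotton 9/6≈1.5, Maize 15/20≈0.75, Rice 11/16≈0.688.
All 7 ha of Canola fit (value 43) ; 42 remain.
Sunflower: take in full, 29 ha for value 57 ; 13 left.
All 12 ha of Lentils fit (value 21) ; 1 remain.
1 ha left: a 1/6 share of Cotton gives 9×1/6 = 1.5.
Total value = 122.5.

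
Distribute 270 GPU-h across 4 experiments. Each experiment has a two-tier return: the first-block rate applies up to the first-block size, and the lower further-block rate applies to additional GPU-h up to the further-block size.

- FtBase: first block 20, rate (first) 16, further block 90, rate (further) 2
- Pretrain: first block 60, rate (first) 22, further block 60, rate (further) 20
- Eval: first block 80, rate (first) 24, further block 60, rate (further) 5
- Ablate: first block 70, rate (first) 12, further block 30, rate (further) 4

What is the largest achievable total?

Order all 8 blocks by rate: Eval/first 24 > Pretrain/first 22 > Pretrain/second 20 > FtBase/first 16 > Ablate/first 12 > Eval/second 5 > Ablate/second 4 > FtBase/second 2.
Eval first at 24: fill all 80 — 190 left.
Fill Pretrain first block (60 at 22) — 130 left.
Pretrain/second (20): +60 — 70 left.
FtBase first at 16: fill all 20 — 50 left.
Ablate first at 12: only 50 left, fill 50.
Total = 24×80 + 22×60 + 20×60 + 16×20 + 12×50 = 5360.

5360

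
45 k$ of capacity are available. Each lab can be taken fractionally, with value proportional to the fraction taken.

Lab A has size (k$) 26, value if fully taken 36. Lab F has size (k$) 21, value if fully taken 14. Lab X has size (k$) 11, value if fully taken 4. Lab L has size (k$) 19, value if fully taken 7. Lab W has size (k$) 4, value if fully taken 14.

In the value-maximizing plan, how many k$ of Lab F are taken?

Sort by value density: Lab W 14/4≈3.5, Lab A 36/26≈1.38, Lab F 14/21≈0.667, Lab L 7/19≈0.368, Lab X 4/11≈0.364.
Take all of Lab W (4 k$, value 14) ; 41 k$ left.
All 26 k$ of Lab A fit (value 36) ; 15 remain.
Fill the last 15 k$ with part of Lab F: 15/21 of it earns 10.

15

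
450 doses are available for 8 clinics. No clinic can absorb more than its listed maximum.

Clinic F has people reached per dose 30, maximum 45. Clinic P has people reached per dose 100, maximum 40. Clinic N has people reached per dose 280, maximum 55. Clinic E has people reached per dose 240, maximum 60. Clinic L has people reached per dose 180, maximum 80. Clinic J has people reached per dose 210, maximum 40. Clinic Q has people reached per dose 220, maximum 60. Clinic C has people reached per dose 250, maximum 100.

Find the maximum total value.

95250

Order the clinics by people reached per dose: Clinic N 280 > Clinic C 250 > Clinic E 240 > Clinic Q 220 > Clinic J 210 > Clinic L 180 > Clinic P 100 > Clinic F 30.
Clinic N: +55 to 55 (cap) — 395 left.
Give Clinic C 100 to hit its cap of 100 — 295 left.
Clinic E: +60 to 60 (cap) — 235 left.
Give Clinic Q 60 to hit its cap of 60 — 175 left.
Give Clinic J 40 to hit its cap of 40 — 135 left.
Give Clinic L 80 to hit its cap of 80 — 55 left.
Clinic P takes 40 to reach its cap of 40 — 15 left.
Clinic F: +15 (room for 45) → 15. Pool exhausted.
Total = 30×15 + 100×40 + 280×55 + 240×60 + 180×80 + 210×40 + 220×60 + 250×100 = 95250.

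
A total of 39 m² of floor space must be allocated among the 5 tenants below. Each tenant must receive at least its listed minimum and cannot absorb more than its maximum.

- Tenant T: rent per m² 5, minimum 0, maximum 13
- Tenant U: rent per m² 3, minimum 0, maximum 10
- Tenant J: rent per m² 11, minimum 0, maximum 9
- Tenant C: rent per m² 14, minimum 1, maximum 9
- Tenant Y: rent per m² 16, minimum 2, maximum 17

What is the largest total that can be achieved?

517

Meeting every minimum uses 0+0+0+1+2 = 3 m², leaving 36.
Rank by rent per m²: Tenant Y 16 > Tenant C 14 > Tenant J 11 > Tenant T 5 > Tenant U 3.
Tenant Y takes 15 more to reach its cap of 17 → 21 left.
Tenant C takes 8 more to reach its cap of 9 → 13 left.
Give Tenant J 9 more to hit its cap of 9 → 4 left.
Tenant T has room for 13 more but only 4 remain, so it gets 4.
Total = 5×4 + 11×9 + 14×9 + 16×17 = 517.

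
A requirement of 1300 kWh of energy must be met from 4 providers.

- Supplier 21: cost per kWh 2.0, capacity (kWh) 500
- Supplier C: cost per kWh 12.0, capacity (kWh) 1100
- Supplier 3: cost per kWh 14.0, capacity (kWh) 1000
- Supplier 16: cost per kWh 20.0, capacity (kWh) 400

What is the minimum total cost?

10600

Cheapest first:
Take 500 from Supplier 21 at 2.0 → need 800 more.
Take 800 from Supplier C at 12.0 to finish.
Supplier 3, Supplier 16: unused.
Cost = 500×2.0 + 800×12.0 = 10600.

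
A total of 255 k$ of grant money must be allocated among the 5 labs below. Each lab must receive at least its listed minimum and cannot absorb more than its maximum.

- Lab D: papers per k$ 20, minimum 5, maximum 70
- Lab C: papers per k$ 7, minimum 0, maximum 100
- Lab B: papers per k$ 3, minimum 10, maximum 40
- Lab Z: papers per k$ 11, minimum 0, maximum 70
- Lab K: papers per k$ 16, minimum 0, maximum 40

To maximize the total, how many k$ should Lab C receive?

Meeting every minimum uses 5+0+10+0+0 = 15 k$, leaving 240.
Rank by papers per k$: Lab D 20 > Lab K 16 > Lab Z 11 > Lab C 7 > Lab B 3.
Lab D: +65 to 70 (cap) — 175 left.
Give Lab K 40 more to hit its cap of 40 — 135 left.
Give Lab Z 70 more to hit its cap of 70 — 65 left.
Lab C: +65 (room for 100) → 65. Pool exhausted.

65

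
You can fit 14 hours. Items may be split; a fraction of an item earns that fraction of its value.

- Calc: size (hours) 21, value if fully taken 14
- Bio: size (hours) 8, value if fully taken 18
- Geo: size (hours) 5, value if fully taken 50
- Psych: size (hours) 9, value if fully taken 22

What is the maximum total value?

Sort by value density: Geo 50/5≈10, Psych 22/9≈2.44, Bio 18/8≈2.25, Calc 14/21≈0.667.
Take all of Geo (5 hours, value 50) → 9 hours left.
Take all of Psych (9 hours, value 22) → 0 hours left.
Total value = 72.

72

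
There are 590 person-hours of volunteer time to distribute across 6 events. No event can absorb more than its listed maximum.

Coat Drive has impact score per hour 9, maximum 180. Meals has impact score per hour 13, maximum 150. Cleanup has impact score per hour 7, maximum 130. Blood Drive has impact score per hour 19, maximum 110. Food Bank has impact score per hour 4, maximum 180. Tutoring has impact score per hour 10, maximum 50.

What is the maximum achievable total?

6860

Rank by impact score per hour: Blood Drive 19 > Meals 13 > Tutoring 10 > Coat Drive 9 > Cleanup 7 > Food Bank 4.
Blood Drive takes 110 to reach its cap of 110 → 480 left.
Meals: +150 to 150 (cap) → 330 left.
Give Tutoring 50 to hit its cap of 50 → 280 left.
Coat Drive takes 180 to reach its cap of 180 → 100 left.
Only 100 left; Cleanup takes them to reach 100.
Total = 9×180 + 13×150 + 7×100 + 19×110 + 10×50 = 6860.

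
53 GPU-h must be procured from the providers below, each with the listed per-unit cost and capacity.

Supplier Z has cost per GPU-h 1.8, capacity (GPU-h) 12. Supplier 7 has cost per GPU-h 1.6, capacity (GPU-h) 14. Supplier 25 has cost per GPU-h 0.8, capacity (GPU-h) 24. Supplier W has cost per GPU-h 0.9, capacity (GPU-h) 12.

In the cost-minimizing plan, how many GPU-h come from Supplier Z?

3

Cheapest first:
Take 24 from Supplier 25 at 0.8 ; need 29 more.
Supplier W at 0.9: take all 12 GPU-h ; 17 still needed.
Supplier 7 at 1.6: take all 14 GPU-h ; 3 still needed.
Supplier Z (1.8): take the remaining 3 ; done.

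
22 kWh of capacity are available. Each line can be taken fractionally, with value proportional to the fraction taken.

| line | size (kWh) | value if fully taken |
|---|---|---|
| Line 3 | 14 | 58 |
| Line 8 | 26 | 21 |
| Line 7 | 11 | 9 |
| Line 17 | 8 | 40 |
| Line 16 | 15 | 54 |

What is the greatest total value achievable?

98

Best value per unit of size first: Line 17 40/8≈5, Line 3 58/14≈4.14, Line 16 54/15≈3.6, Line 7 9/11≈0.818, Line 8 21/26≈0.808.
Take all of Line 17 (8 kWh, value 40) → 14 kWh left.
Take all of Line 3 (14 kWh, value 58) → 0 kWh left.
Total value = 98.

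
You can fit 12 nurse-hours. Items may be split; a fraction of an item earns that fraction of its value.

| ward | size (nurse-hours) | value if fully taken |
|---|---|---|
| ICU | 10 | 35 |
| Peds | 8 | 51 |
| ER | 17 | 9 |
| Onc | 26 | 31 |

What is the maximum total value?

65

Rank by value-to-size ratio: Peds 51/8≈6.38, ICU 35/10≈3.5, Onc 31/26≈1.19, ER 9/17≈0.529.
All 8 nurse-hours of Peds fit (value 51) — 4 remain.
Only 4 nurse-hours remain; take 4/10 of ICU for value 35×4/10 = 14.
Total value = 65.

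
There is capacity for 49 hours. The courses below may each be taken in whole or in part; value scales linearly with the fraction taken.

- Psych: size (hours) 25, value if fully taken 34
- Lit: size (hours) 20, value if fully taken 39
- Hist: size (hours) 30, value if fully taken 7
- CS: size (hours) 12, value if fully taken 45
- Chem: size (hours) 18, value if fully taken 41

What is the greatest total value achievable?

123.05

Sort by value density: CS 45/12≈3.75, Chem 41/18≈2.28, Lit 39/20≈1.95, Psych 34/25≈1.36, Hist 7/30≈0.233.
Take all of CS (12 hours, value 45) ; 37 hours left.
Chem: take in full, 18 hours for value 41 ; 19 left.
Only 19 hours remain; take 19/20 of Lit for value 39×19/20 = 37.05.
Total value = 123.05.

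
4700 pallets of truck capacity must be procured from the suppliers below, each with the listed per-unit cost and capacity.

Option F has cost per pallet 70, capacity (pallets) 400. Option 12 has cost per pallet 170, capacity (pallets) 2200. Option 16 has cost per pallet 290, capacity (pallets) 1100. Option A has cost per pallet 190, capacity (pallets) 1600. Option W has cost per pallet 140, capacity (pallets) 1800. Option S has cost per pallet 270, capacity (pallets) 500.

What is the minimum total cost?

711000

Use suppliers in increasing cost order.
Option F (70): use full 400 ; 4300 pallets to go.
Option W at 140: take all 1800 pallets ; 2500 still needed.
Option 12 at 170: take all 2200 pallets ; 300 still needed.
Take 300 from Option A at 190 to finish.
Option S, Option 16: unused.
Cost = 400×70 + 1800×140 + 2200×170 + 300×190 = 711000.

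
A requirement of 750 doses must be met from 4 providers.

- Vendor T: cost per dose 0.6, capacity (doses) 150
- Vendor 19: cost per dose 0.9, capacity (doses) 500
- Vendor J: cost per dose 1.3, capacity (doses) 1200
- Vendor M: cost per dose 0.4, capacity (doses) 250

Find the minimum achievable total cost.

505

Use providers in increasing cost order.
Vendor M at 0.4: take all 250 doses → 500 still needed.
Take 150 from Vendor T at 0.6 → need 350 more.
Vendor 19 at 0.9: take 350 of its 500 → requirement met.
Vendor J: unused.
Cost = 250×0.4 + 150×0.6 + 350×0.9 = 505.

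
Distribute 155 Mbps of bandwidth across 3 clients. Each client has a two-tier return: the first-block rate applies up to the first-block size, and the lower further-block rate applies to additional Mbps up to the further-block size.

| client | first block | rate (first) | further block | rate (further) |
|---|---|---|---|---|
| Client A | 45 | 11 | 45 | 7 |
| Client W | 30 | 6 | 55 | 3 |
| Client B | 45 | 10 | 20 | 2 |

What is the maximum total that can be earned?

Order all 6 blocks by rate: Client A/first 11 > Client B/first 10 > Client A/second 7 > Client W/first 6 > Client W/second 3 > Client B/second 2.
Client A first at 11: fill all 45 → 110 left.
Fill Client B first block (45 at 10) → 65 left.
Fill Client A second block (45 at 7) → 20 left.
20 remain; put them into Client W first at 6.
Total = 11×45 + 10×45 + 7×45 + 6×20 = 1380.

1380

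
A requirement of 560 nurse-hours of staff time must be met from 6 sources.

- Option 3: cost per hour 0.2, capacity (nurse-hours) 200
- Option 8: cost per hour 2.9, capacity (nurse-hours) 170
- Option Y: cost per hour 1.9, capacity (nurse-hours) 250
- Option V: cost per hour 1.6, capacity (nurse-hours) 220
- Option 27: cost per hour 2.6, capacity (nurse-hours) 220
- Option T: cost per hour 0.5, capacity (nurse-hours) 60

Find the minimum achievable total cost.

Cheapest first:
Option 3 at 0.2: take all 200 nurse-hours → 360 still needed.
Option T (0.5): use full 60 → 300 nurse-hours to go.
Option V at 1.6: take all 220 nurse-hours → 80 still needed.
Option Y (1.9): take the remaining 80 → done.
Option 27, Option 8: unused.
Cost = 200×0.2 + 60×0.5 + 220×1.6 + 80×1.9 = 574.

574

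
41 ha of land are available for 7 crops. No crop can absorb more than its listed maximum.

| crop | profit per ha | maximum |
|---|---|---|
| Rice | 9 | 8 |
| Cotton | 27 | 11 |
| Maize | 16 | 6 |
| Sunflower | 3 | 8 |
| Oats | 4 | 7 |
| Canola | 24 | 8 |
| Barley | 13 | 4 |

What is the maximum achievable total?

725

Rank by profit per ha: Cotton 27 > Canola 24 > Maize 16 > Barley 13 > Rice 9 > Oats 4 > Sunflower 3.
Cotton: +11 to 11 (cap) ; 30 left.
Canola: +8 to 8 (cap) ; 22 left.
Give Maize 6 to hit its cap of 6 ; 16 left.
Barley takes 4 to reach its cap of 4 ; 12 left.
Rice: +8 to 8 (cap) ; 4 left.
Oats: +4 (room for 7) → 4. Pool exhausted.
Total = 9×8 + 27×11 + 16×6 + 4×4 + 24×8 + 13×4 = 725.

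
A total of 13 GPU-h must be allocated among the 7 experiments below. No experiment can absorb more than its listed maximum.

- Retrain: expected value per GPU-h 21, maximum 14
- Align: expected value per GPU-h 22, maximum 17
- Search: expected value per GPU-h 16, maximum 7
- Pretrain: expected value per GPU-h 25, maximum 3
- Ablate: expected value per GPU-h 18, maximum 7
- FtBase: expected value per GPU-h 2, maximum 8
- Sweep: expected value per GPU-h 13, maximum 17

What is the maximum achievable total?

295

Order the experiments by expected value per GPU-h: Pretrain 25 > Align 22 > Retrain 21 > Ablate 18 > Search 16 > Sweep 13 > FtBase 2.
Pretrain takes 3 to reach its cap of 3 → 10 left.
Align: +10 (room for 17) → 10. Pool exhausted.
Total = 22×10 + 25×3 = 295.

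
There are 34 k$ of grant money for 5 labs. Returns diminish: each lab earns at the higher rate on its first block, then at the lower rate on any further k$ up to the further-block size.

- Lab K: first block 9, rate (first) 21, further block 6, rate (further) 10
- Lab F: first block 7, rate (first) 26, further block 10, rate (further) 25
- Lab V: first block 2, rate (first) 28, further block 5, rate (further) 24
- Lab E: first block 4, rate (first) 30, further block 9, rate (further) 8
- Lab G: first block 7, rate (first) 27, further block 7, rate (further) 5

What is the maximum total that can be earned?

893

Rank every tier by rate: Lab E/tier1 30 > Lab V/tier1 28 > Lab G/tier1 27 > Lab F/tier1 26 > Lab F/tier2 25 > Lab V/tier2 24 > Lab K/tier1 21 > Lab K/tier2 10 > Lab E/tier2 8 > Lab G/tier2 5.
Fill Lab E tier1 block (4 at 30) ; 30 left.
Lab V tier1 at 28: fill all 2 ; 28 left.
Lab G/tier1 (27): +7 ; 21 left.
Fill Lab F tier1 block (7 at 26) ; 14 left.
Lab F tier2 at 25: fill all 10 ; 4 left.
Lab V tier2 at 24: only 4 left, fill 4.
Total = 30×4 + 28×2 + 27×7 + 26×7 + 25×10 + 24×4 = 893.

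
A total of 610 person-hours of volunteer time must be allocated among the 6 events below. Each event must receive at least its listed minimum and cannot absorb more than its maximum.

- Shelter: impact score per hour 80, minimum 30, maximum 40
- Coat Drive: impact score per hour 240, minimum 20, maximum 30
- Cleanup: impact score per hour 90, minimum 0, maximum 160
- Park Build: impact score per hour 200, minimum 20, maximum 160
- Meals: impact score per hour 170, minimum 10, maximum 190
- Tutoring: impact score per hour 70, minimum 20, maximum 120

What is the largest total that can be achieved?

Meeting every minimum uses 30+20+0+20+10+20 = 100 person-hours, leaving 510.
Order the events by impact score per hour: Coat Drive 240 > Park Build 200 > Meals 170 > Cleanup 90 > Shelter 80 > Tutoring 70.
Give Coat Drive 10 more to hit its cap of 30 — 500 left.
Park Build takes 140 more to reach its cap of 160 — 360 left.
Meals: +180 to 190 (cap) — 180 left.
Cleanup takes 160 more to reach its cap of 160 — 20 left.
Shelter: +10 to 40 (cap) — 10 left.
Tutoring: +10 (room for 100) → 30. Pool exhausted.
Total = 80×40 + 240×30 + 90×160 + 200×160 + 170×190 + 70×30 = 91200.

91200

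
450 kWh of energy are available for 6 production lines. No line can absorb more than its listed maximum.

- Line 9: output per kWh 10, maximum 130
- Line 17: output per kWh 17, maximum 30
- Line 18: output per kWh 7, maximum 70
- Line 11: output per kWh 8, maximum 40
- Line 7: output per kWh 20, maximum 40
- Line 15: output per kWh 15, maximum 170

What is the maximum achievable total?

Order the production lines by output per kWh: Line 7 20 > Line 17 17 > Line 15 15 > Line 9 10 > Line 11 8 > Line 18 7.
Give Line 7 40 to hit its cap of 40 — 410 left.
Give Line 17 30 to hit its cap of 30 — 380 left.
Line 15 takes 170 to reach its cap of 170 — 210 left.
Line 9: +130 to 130 (cap) — 80 left.
Give Line 11 40 to hit its cap of 40 — 40 left.
Only 40 left; Line 18 takes them to reach 40.
Total = 10×130 + 17×30 + 7×40 + 8×40 + 20×40 + 15×170 = 5760.

5760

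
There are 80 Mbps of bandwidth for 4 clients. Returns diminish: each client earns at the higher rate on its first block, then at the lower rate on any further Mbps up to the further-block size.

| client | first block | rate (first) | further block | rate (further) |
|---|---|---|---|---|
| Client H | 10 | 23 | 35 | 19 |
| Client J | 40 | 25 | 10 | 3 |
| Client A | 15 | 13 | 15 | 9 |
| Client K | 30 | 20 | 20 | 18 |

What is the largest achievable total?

1830

Treat each block as its own option and order by rate: Client J/tier1 25 > Client H/tier1 23 > Client K/tier1 20 > Client H/tier2 19 > Client K/tier2 18 > Client A/tier1 13 > Client A/tier2 9 > Client J/tier2 3.
Client J tier1 at 25: fill all 40 → 40 left.
Client H tier1 at 23: fill all 10 → 30 left.
Fill Client K tier1 block (30 at 20) → 0 left.
Total = 25×40 + 23×10 + 20×30 = 1830.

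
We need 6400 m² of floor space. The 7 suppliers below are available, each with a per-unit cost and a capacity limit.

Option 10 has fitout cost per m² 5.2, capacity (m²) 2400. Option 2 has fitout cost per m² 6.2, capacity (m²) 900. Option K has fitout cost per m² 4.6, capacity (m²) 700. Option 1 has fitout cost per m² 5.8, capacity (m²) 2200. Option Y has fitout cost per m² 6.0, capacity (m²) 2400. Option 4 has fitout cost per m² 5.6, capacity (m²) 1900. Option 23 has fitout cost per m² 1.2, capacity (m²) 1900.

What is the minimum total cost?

25820

Fill from the cheapest supplier first.
Option 23 (1.2): use full 1900 — 4500 m² to go.
Take 700 from Option K at 4.6 — need 3800 more.
Option 10 at 5.2: take all 2400 m² — 1400 still needed.
Take 1400 from Option 4 at 5.6 to finish.
Option 1, Option Y, Option 2: unused.
Cost = 1900×1.2 + 700×4.6 + 2400×5.2 + 1400×5.6 = 25820.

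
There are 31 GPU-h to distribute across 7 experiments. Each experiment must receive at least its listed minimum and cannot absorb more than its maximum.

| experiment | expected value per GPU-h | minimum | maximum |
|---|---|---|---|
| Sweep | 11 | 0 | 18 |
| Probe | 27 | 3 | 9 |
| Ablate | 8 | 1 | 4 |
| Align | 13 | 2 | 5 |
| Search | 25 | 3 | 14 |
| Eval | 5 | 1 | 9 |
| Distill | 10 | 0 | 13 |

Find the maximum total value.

682

Meeting every minimum uses 0+3+1+2+3+1+0 = 10 GPU-h, leaving 21.
Rank by expected value per GPU-h: Probe 27 > Search 25 > Align 13 > Sweep 11 > Distill 10 > Ablate 8 > Eval 5.
Give Probe 6 more to hit its cap of 9 ; 15 left.
Give Search 11 more to hit its cap of 14 ; 4 left.
Align takes 3 more to reach its cap of 5 ; 1 left.
Sweep: +1 (room for 18) → 1. Pool exhausted.
Total = 11×1 + 27×9 + 8×1 + 13×5 + 25×14 + 5×1 = 682.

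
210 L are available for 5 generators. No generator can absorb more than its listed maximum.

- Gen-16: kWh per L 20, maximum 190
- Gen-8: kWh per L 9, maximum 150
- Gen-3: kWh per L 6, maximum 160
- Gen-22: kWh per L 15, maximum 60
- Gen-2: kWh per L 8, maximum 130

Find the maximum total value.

4100

Highest kWh per L first: Gen-16 20 > Gen-22 15 > Gen-8 9 > Gen-2 8 > Gen-3 6.
Gen-16: +190 to 190 (cap) ; 20 left.
Gen-22 has room for 60 but only 20 remain, so it gets 20.
Total = 20×190 + 15×20 = 4100.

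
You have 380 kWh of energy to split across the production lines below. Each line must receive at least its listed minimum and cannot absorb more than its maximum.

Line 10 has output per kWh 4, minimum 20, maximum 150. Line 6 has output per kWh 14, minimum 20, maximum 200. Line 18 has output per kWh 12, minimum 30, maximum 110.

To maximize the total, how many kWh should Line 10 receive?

Meeting every minimum uses 20+20+30 = 70 kWh, leaving 310.
Rank by output per kWh: Line 6 14 > Line 18 12 > Line 10 4.
Give Line 6 180 more to hit its cap of 200 → 130 left.
Give Line 18 80 more to hit its cap of 110 → 50 left.
Line 10: +50 (room for 130) → 70. Pool exhausted.

70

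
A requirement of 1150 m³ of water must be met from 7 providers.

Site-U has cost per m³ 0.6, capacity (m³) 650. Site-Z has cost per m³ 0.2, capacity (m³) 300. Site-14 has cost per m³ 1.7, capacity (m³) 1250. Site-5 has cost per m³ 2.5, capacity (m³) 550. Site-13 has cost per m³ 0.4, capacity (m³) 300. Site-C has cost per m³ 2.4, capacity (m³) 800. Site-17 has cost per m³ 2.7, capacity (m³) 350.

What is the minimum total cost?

510

Fill from the cheapest provider first.
Take 300 from Site-Z at 0.2 ; need 850 more.
Take 300 from Site-13 at 0.4 ; need 550 more.
Site-U at 0.6: take 550 of its 650 ; requirement met.
Site-14, Site-C, Site-5, Site-17: unused.
Cost = 300×0.2 + 300×0.4 + 550×0.6 = 510.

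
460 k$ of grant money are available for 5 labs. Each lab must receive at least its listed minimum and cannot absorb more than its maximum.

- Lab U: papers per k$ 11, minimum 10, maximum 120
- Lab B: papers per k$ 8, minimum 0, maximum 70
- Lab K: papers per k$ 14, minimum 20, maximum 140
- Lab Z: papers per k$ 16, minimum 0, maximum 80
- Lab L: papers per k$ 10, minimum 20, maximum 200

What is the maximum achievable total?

Meeting every minimum uses 10+0+20+0+20 = 50 k$, leaving 410.
Rank by papers per k$: Lab Z 16 > Lab K 14 > Lab U 11 > Lab L 10 > Lab B 8.
Lab Z: +80 to 80 (cap) — 330 left.
Lab K takes 120 more to reach its cap of 140 — 210 left.
Lab U: +110 to 120 (cap) — 100 left.
Only 100 left; Lab L takes them to reach 120.
Total = 11×120 + 14×140 + 16×80 + 10×120 = 5760.

5760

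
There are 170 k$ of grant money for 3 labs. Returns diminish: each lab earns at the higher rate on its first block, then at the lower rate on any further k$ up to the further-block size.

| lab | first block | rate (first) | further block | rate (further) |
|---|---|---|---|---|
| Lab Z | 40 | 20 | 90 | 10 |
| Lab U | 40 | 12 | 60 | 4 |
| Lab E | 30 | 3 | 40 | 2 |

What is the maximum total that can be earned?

Treat each block as its own option and order by rate: Lab Z/T1 20 > Lab U/T1 12 > Lab Z/T2 10 > Lab U/T2 4 > Lab E/T1 3 > Lab E/T2 2.
Lab Z/T1 (20): +40 — 130 left.
Fill Lab U T1 block (40 at 12) — 90 left.
Lab Z T2 at 10: fill all 90 — 0 left.
Total = 20×40 + 12×40 + 10×90 = 2180.

2180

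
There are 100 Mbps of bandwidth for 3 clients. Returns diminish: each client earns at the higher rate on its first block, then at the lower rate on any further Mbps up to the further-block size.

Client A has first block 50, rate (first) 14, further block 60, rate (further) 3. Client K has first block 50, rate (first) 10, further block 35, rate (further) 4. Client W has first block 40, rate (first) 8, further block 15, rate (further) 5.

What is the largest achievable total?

Treat each block as its own option and order by rate: Client A/T1 14 > Client K/T1 10 > Client W/T1 8 > Client W/T2 5 > Client K/T2 4 > Client A/T2 3.
Client A T1 at 14: fill all 50 — 50 left.
Fill Client K T1 block (50 at 10) — 0 left.
Total = 14×50 + 10×50 = 1200.

1200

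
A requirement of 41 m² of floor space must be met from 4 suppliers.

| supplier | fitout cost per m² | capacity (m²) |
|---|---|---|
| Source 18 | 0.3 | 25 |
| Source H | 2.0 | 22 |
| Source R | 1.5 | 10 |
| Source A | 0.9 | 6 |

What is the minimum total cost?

Use suppliers in increasing cost order.
Take 25 from Source 18 at 0.3 ; need 16 more.
Source A (0.9): use full 6 ; 10 m² to go.
Take 10 from Source R at 1.5 ; need 0 more.
Source H: unused.
Cost = 25×0.3 + 6×0.9 + 10×1.5 = 27.9.

27.9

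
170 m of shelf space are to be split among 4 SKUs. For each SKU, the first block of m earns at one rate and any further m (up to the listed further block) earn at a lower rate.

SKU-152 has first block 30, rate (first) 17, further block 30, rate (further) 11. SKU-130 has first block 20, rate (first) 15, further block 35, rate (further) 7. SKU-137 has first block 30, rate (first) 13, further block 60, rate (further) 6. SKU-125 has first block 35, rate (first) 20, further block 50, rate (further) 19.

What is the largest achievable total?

Order all 8 blocks by rate: SKU-125/first 20 > SKU-125/second 19 > SKU-152/first 17 > SKU-130/first 15 > SKU-137/first 13 > SKU-152/second 11 > SKU-130/second 7 > SKU-137/second 6.
SKU-125/first (20): +35 ; 135 left.
SKU-125 second at 19: fill all 50 ; 85 left.
Fill SKU-152 first block (30 at 17) ; 55 left.
Fill SKU-130 first block (20 at 15) ; 35 left.
SKU-137 first at 13: fill all 30 ; 5 left.
5 remain; put them into SKU-152 second at 11.
Total = 20×35 + 19×50 + 17×30 + 15×20 + 13×30 + 11×5 = 2905.

2905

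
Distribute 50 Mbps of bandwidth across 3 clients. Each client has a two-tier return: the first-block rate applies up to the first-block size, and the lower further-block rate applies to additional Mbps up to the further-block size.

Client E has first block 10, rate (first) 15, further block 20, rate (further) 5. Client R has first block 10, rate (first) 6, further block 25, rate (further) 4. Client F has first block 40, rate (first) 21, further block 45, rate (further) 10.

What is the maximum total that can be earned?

Rank every tier by rate: Client F/tier1 21 > Client E/tier1 15 > Client F/tier2 10 > Client R/tier1 6 > Client E/tier2 5 > Client R/tier2 4.
Fill Client F tier1 block (40 at 21) — 10 left.
Fill Client E tier1 block (10 at 15) — 0 left.
Total = 21×40 + 15×10 = 990.

990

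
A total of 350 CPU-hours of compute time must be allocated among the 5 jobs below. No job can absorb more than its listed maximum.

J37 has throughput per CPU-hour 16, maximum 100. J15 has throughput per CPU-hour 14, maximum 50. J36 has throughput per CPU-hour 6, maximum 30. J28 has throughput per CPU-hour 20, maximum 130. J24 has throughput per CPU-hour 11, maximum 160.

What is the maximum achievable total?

Highest throughput per CPU-hour first: J28 20 > J37 16 > J15 14 > J24 11 > J36 6.
J28 takes 130 to reach its cap of 130 ; 220 left.
Give J37 100 to hit its cap of 100 ; 120 left.
J15: +50 to 50 (cap) ; 70 left.
J24 has room for 160 but only 70 remain, so it gets 70.
Total = 16×100 + 14×50 + 20×130 + 11×70 = 5670.

5670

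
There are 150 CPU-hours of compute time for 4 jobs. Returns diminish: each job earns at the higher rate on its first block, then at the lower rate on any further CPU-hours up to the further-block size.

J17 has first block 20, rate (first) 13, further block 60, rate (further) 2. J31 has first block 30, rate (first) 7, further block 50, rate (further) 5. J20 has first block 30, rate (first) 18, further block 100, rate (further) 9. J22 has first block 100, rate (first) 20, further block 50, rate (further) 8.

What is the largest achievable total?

Treat each block as its own option and order by rate: J22/T1 20 > J20/T1 18 > J17/T1 13 > J20/T2 9 > J22/T2 8 > J31/T1 7 > J31/T2 5 > J17/T2 2.
J22/T1 (20): +100 ; 50 left.
Fill J20 T1 block (30 at 18) ; 20 left.
J17 T1 at 13: fill all 20 ; 0 left.
Total = 20×100 + 18×30 + 13×20 = 2800.

2800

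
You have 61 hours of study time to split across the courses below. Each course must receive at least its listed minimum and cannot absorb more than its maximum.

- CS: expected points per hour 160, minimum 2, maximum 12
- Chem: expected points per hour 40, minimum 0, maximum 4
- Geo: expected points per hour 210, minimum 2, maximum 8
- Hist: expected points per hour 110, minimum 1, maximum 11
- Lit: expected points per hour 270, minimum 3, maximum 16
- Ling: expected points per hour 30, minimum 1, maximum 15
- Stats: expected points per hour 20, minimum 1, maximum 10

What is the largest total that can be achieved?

9580

Meeting every minimum uses 2+0+2+1+3+1+1 = 10 hours, leaving 51.
Rank by expected points per hour: Lit 270 > Geo 210 > CS 160 > Hist 110 > Chem 40 > Ling 30 > Stats 20.
Lit: +13 to 16 (cap) ; 38 left.
Geo: +6 to 8 (cap) ; 32 left.
CS: +10 to 12 (cap) ; 22 left.
Hist: +10 to 11 (cap) ; 12 left.
Chem takes 4 more to reach its cap of 4 ; 8 left.
Only 8 left; Ling takes them to reach 9.
Total = 160×12 + 40×4 + 210×8 + 110×11 + 270×16 + 30×9 + 20×1 = 9580.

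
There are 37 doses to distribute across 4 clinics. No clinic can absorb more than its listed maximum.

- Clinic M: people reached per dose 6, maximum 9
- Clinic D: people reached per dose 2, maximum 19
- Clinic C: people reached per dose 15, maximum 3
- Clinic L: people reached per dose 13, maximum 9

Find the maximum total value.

248

Order the clinics by people reached per dose: Clinic C 15 > Clinic L 13 > Clinic M 6 > Clinic D 2.
Clinic C takes 3 to reach its cap of 3 ; 34 left.
Clinic L: +9 to 9 (cap) ; 25 left.
Give Clinic M 9 to hit its cap of 9 ; 16 left.
Clinic D has room for 19 but only 16 remain, so it gets 16.
Total = 6×9 + 2×16 + 15×3 + 13×9 = 248.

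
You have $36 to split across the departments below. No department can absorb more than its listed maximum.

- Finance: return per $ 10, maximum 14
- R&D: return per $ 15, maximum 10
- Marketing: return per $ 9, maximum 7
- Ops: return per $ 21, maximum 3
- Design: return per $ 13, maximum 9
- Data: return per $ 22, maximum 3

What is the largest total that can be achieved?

Order the departments by return per $: Data 22 > Ops 21 > R&D 15 > Design 13 > Finance 10 > Marketing 9.
Give Data 3 to hit its cap of 3 ; 33 left.
Give Ops 3 to hit its cap of 3 ; 30 left.
R&D takes 10 to reach its cap of 10 ; 20 left.
Design takes 9 to reach its cap of 9 ; 11 left.
Finance has room for 14 but only 11 remain, so it gets 11.
Total = 10×11 + 15×10 + 21×3 + 13×9 + 22×3 = 506.

506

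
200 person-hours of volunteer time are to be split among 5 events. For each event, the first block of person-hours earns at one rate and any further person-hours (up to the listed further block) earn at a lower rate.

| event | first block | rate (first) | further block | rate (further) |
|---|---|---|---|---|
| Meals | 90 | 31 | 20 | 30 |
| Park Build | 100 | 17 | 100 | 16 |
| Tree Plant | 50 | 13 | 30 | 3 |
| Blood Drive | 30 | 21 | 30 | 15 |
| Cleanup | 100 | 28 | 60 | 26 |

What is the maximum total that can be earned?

Rank every tier by rate: Meals/T1 31 > Meals/T2 30 > Cleanup/T1 28 > Cleanup/T2 26 > Blood Drive/T1 21 > Park Build/T1 17 > Park Build/T2 16 > Blood Drive/T2 15 > Tree Plant/T1 13 > Tree Plant/T2 3.
Meals T1 at 31: fill all 90 — 110 left.
Fill Meals T2 block (20 at 30) — 90 left.
Cleanup T1 at 28: only 90 left, fill 90.
Total = 31×90 + 30×20 + 28×90 = 5910.

5910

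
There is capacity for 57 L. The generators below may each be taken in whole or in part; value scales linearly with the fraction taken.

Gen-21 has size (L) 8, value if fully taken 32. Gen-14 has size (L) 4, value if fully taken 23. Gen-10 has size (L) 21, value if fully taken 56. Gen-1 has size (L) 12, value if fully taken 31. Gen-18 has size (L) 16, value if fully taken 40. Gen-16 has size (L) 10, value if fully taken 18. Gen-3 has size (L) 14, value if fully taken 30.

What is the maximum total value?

Rank by value-to-size ratio: Gen-14 23/4≈5.75, Gen-21 32/8≈4, Gen-10 56/21≈2.67, Gen-1 31/12≈2.58, Gen-18 40/16≈2.5, Gen-3 30/14≈2.14, Gen-16 18/10≈1.8.
Gen-14: take in full, 4 L for value 23 ; 53 left.
All 8 L of Gen-21 fit (value 32) ; 45 remain.
All 21 L of Gen-10 fit (value 56) ; 24 remain.
Take all of Gen-1 (12 L, value 31) ; 12 L left.
Fill the last 12 L with part of Gen-18: 12/16 of it earns 30.
Total value = 172.

172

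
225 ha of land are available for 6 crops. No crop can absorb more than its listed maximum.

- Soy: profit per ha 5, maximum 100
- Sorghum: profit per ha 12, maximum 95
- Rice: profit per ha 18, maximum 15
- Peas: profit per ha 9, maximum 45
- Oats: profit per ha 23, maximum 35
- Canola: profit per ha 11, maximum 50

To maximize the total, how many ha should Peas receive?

30

Rank by profit per ha: Oats 23 > Rice 18 > Sorghum 12 > Canola 11 > Peas 9 > Soy 5.
Oats: +35 to 35 (cap) ; 190 left.
Rice: +15 to 15 (cap) ; 175 left.
Sorghum takes 95 to reach its cap of 95 ; 80 left.
Give Canola 50 to hit its cap of 50 ; 30 left.
Peas has room for 45 but only 30 remain, so it gets 30.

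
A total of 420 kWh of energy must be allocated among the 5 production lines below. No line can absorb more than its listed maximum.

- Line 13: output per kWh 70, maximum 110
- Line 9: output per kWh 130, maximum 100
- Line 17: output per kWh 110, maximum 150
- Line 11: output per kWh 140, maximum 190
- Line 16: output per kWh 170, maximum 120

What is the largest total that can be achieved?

61100

Rank by output per kWh: Line 16 170 > Line 11 140 > Line 9 130 > Line 17 110 > Line 13 70.
Give Line 16 120 to hit its cap of 120 → 300 left.
Line 11: +190 to 190 (cap) → 110 left.
Line 9 takes 100 to reach its cap of 100 → 10 left.
Only 10 left; Line 17 takes them to reach 10.
Total = 130×100 + 110×10 + 140×190 + 170×120 = 61100.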